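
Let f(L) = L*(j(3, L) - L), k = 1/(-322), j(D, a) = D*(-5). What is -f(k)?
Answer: -4829/103684 ≈ -0.046574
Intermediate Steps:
j(D, a) = -5*D
k = -1/322 ≈ -0.0031056
f(L) = L*(-15 - L) (f(L) = L*(-5*3 - L) = L*(-15 - L))
-f(k) = -(-1)*(-1)*(15 - 1/322)/322 = -(-1)*(-1)*4829/(322*322) = -1*4829/103684 = -4829/103684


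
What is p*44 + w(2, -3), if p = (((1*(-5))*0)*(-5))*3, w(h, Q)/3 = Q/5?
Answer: -9/5 ≈ -1.8000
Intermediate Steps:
w(h, Q) = 3*Q/5 (w(h, Q) = 3*(Q/5) = 3*Q/5)
p = 0 (p = (-5*0*(-5))*3 = (0*(-5))*3 = 0*3 = 0)
p*44 + w(2, -3) = 0*44 + (⅗)*(-3) = 0 - 9/5 = -9/5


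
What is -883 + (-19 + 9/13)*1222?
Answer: -23255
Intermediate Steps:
-883 + (-19 + 9/13)*1222 = -883 - 238/13*1222 = -883 - 22372 = -23255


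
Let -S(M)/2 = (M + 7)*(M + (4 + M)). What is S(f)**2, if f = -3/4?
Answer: 15625/16 ≈ 976.56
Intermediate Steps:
f = -3/4 (f = -3*1/4 = -3/4 ≈ -0.75000)
S(M) = -2*(4 + 2*M)*(7 + M) (S(M) = -2*(M + 7)*(M + (4 + M)) = -2*(7 + M)*(4 + 2*M) = -2*(4 + 2*M)*(7 + M))
S(f)**2 = (-56 - 36*(-3/4) - 4*(-3/4)**2)**2 = (-56 + 27 - 4*9/16)**2 = (-56 + 27 - 9/4)**2 = (-125/4)**2 = 15625/16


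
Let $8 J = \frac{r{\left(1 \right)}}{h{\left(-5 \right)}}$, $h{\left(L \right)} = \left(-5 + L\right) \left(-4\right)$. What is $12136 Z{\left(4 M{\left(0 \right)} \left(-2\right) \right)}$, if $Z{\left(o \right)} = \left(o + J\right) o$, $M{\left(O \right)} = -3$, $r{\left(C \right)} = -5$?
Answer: $6985785$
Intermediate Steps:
$h{\left(L \right)} = 20 - 4 L$
$J = - \frac{1}{64}$ ($J = \frac{\left(-5\right) \frac{1}{20 - -20}}{8} = \frac{\left(-5\right) \frac{1}{20 + 20}}{8} = \frac{\left(-5\right) \frac{1}{40}}{8} = \frac{1}{8} \left(- \frac{1}{8}\right) = - \frac{1}{64} \approx -0.015625$)
$Z{\left(o \right)} = o \left(- \frac{1}{64} + o\right)$ ($Z{\left(o \right)} = \left(o - \frac{1}{64}\right) o = \left(- \frac{1}{64} + o\right) o = o \left(- \frac{1}{64} + o\right)$)
$12136 Z{\left(4 M{\left(0 \right)} \left(-2\right) \right)} = 12136 \cdot 4 \left(-3\right) \left(-2\right) \left(- \frac{1}{64} + 4 \left(-3\right) \left(-2\right)\right) = 12136 \left(-12\right) \left(-2\right) \left(- \frac{1}{64} - -24\right) = 12136 \cdot 24 \left(- \frac{1}{64} + 24\right) = 12136 \cdot 24 \cdot \frac{1535}{64} = 12136 \cdot \frac{4605}{8} = 6985785$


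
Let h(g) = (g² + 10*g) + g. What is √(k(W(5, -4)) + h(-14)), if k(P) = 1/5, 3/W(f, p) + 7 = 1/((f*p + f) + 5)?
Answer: √1055/5 ≈ 6.4962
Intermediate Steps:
h(g) = g² + 11*g
W(f, p) = 3/(-7 + 1/(5 + f + f*p)) (W(f, p) = 3/(-7 + 1/((f*p + f) + 5)) = 3/(-7 + 1/((f + f*p) + 5)) = 3/(-7 + 1/(5 + f + f*p)))
k(P) = ⅕ (k(P) = 1*(⅕) = ⅕)
√(k(W(5, -4)) + h(-14)) = √(⅕ - 14*(11 - 14)) = √(⅕ - 14*(-3)) = √(⅕ + 42) = √(211/5) = √1055/5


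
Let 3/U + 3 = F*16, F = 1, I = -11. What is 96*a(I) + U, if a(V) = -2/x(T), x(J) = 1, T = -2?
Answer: -2493/13 ≈ -191.77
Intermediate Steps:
a(V) = -2 (a(V) = -2/1 = -2*1 = -2)
U = 3/13 (U = 3/(-3 + 1*16) = 3/(-3 + 16) = 3/13 ≈ 0.23077)
96*a(I) + U = 96*(-2) + 3/13 = -192 + 3/13 = -2493/13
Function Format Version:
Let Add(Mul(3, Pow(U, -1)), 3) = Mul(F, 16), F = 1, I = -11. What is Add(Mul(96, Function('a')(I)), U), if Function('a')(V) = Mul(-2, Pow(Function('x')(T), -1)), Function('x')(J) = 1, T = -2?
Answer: Rational(-2493, 13) ≈ -191.77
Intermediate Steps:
Function('a')(V) = -2 (Function('a')(V) = Mul(-2, Pow(1, -1)) = Mul(-2, 1) = -2)
U = Rational(3, 13) (U = Mul(3, Pow(Add(-3, Mul(1, 16)), -1)) = Mul(3, Pow(Add(-3, 16), -1)) = Mul(3, Pow(13, -1)) = Mul(3, Rational(1, 13)) = Rational(3, 13) ≈ 0.23077)
Add(Mul(96, Function('a')(I)), U) = Add(Mul(96, -2), Rational(3, 13)) = Add(-192, Rational(3, 13)) = Rational(-2493, 13)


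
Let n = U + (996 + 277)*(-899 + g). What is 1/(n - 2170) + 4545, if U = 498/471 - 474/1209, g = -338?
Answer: 453455390539934/99770162949 ≈ 4545.0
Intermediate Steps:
U = 42092/63271 (U = 498*(1/471) - 474*1/1209 = 166/157 - 158/403 = 42092/63271 ≈ 0.66527)
n = -99632864879/63271 (n = 42092/63271 + (996 + 277)*(-899 - 338) = 42092/63271 + 1273*(-1237) = 42092/63271 - 1574701 = -99632864879/63271 ≈ -1.5747e+6)
1/(n - 2170) + 4545 = 1/(-99632864879/63271 - 2170) + 4545 = 1/(-99770162949/63271) + 4545 = -63271/99770162949 + 4545 = 453455390539934/99770162949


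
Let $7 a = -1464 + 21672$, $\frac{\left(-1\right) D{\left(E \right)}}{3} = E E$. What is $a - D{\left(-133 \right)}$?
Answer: $\frac{391677}{7} \approx 55954.0$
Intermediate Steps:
$D{\left(E \right)} = - 3 E^{2}$ ($D{\left(E \right)} = - 3 E E = - 3 E^{2}$)
$a = \frac{20208}{7}$ ($a = \frac{-1464 + 21672}{7} = \frac{1}{7} \cdot 20208 = \frac{20208}{7} \approx 2886.9$)
$a - D{\left(-133 \right)} = \frac{20208}{7} - - 3 \left(-133\right)^{2} = \frac{20208}{7} - \left(-3\right) 17689 = \frac{20208}{7} - -53067 = \frac{20208}{7} + 53067 = \frac{391677}{7}$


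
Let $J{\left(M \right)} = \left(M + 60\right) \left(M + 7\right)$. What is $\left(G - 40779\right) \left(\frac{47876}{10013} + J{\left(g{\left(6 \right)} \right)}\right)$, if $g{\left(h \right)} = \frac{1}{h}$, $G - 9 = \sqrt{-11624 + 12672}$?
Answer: $- \frac{355956833775}{20026} + \frac{157155335 \sqrt{262}}{180234} \approx -1.7761 \cdot 10^{7}$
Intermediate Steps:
$G = 9 + 2 \sqrt{262}$ ($G = 9 + \sqrt{-11624 + 12672} = 9 + \sqrt{1048} = 9 + 2 \sqrt{262} \approx 41.373$)
$J{\left(M \right)} = \left(7 + M\right) \left(60 + M\right)$ ($J{\left(M \right)} = \left(60 + M\right) \left(7 + M\right) = \left(7 + M\right) \left(60 + M\right)$)
$\left(G - 40779\right) \left(\frac{47876}{10013} + J{\left(g{\left(6 \right)} \right)}\right) = \left(\left(9 + 2 \sqrt{262}\right) - 40779\right) \left(\frac{47876}{10013} + \left(420 + \left(\frac{1}{6}\right)^{2} + \frac{67}{6}\right)\right) = \left(-40770 + 2 \sqrt{262}\right) \left(47876 \cdot \frac{1}{10013} + \left(420 + \left(\frac{1}{6}\right)^{2} + 67 \cdot \frac{1}{6}\right)\right) = \left(-40770 + 2 \sqrt{262}\right) \left(\frac{47876}{10013} + \left(420 + \frac{1}{36} + \frac{67}{6}\right)\right) = \left(-40770 + 2 \sqrt{262}\right) \left(\frac{47876}{10013} + \frac{15523}{36}\right) = \left(-40770 + 2 \sqrt{262}\right) \frac{157155335}{360468} = - \frac{355956833775}{20026} + \frac{157155335 \sqrt{262}}{180234}$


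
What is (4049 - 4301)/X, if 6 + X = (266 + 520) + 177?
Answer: -84/319 ≈ -0.26332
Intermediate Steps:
X = 957 (X = -6 + ((266 + 520) + 177) = -6 + (786 + 177) = -6 + 963 = 957)
(4049 - 4301)/X = (4049 - 4301)/957 = -252*1/957 = -84/319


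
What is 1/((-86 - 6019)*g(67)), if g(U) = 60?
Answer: -1/366300 ≈ -2.7300e-6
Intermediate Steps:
1/((-86 - 6019)*g(67)) = 1/(-86 - 6019*60) = (1/60)/(-6105) = -1/6105*1/60 = -1/366300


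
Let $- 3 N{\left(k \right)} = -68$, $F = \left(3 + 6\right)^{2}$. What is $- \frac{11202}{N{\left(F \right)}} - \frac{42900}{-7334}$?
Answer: $- \frac{60887301}{124678} \approx -488.36$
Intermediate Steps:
$F = 81$ ($F = 9^{2} = 81$)
$N{\left(k \right)} = \frac{68}{3}$ ($N{\left(k \right)} = \left(- \frac{1}{3}\right) \left(-68\right) = \frac{68}{3}$)
$- \frac{11202}{N{\left(F \right)}} - \frac{42900}{-7334} = - \frac{11202}{\frac{68}{3}} - \frac{42900}{-7334} = \left(-11202\right) \frac{3}{68} - - \frac{21450}{3667} = - \frac{16803}{34} + \frac{21450}{3667} = - \frac{60887301}{124678}$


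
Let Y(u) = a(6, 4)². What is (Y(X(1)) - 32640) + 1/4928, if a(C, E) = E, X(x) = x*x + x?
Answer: -160771071/4928 ≈ -32624.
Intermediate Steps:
X(x) = x + x² (X(x) = x² + x = x + x²)
Y(u) = 16 (Y(u) = 4² = 16)
(Y(X(1)) - 32640) + 1/4928 = (16 - 32640) + 1/4928 = -32624 + 1/4928 = -160771071/4928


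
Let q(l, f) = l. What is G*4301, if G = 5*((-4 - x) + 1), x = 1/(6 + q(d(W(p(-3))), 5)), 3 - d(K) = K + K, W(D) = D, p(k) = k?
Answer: -197846/3 ≈ -65949.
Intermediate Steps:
d(K) = 3 - 2*K (d(K) = 3 - (K + K) = 3 - 2*K)
x = 1/15 (x = 1/(6 + (3 - 2*(-3))) = 1/(6 + (3 + 6)) = 1/(6 + 9) = 1/15 ≈ 0.066667)
G = -46/3 (G = 5*((-4 - 1*1/15) + 1) = 5*((-4 - 1/15) + 1) = 5*(-61/15 + 1) = 5*(-46/15) = -46/3 ≈ -15.333)
G*4301 = -46/3*4301 = -197846/3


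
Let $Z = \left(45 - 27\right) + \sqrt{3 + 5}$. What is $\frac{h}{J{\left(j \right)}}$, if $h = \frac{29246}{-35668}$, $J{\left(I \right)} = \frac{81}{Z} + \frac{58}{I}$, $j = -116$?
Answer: $- \frac{4752475}{23103947} - \frac{1184463 \sqrt{2}}{46207894} \approx -0.24195$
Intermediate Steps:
$Z = 18 + 2 \sqrt{2}$ ($Z = 18 + \sqrt{8} = 18 + 2 \sqrt{2} \approx 20.828$)
$J{\left(I \right)} = \frac{58}{I} + \frac{81}{18 + 2 \sqrt{2}}$ ($J{\left(I \right)} = \frac{81}{18 + 2 \sqrt{2}} + \frac{58}{I} = \frac{58}{I} + \frac{81}{18 + 2 \sqrt{2}}$)
$h = - \frac{14623}{17834}$ ($h = 29246 \left(- \frac{1}{35668}\right) = - \frac{14623}{17834} \approx -0.81995$)
$\frac{h}{J{\left(j \right)}} = - \frac{14623}{17834 \left(\frac{58}{-116} + \frac{81}{18 + 2 \sqrt{2}}\right)} = - \frac{14623}{17834 \left(58 \left(- \frac{1}{116}\right) + \frac{81}{18 + 2 \sqrt{2}}\right)} = - \frac{14623}{17834 \left(- \frac{1}{2} + \frac{81}{18 + 2 \sqrt{2}}\right)}$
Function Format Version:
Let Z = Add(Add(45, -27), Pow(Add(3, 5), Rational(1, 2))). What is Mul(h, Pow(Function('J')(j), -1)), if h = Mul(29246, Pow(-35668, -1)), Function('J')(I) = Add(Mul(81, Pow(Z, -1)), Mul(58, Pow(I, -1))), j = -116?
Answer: Add(Rational(-4752475, 23103947), Mul(Rational(-1184463, 46207894), Pow(2, Rational(1, 2)))) ≈ -0.24195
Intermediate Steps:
Z = Add(18, Mul(2, Pow(2, Rational(1, 2)))) (Z = Add(18, Pow(8, Rational(1, 2))) = Add(18, Mul(2, Pow(2, Rational(1, 2)))) ≈ 20.828)
Function('J')(I) = Add(Mul(58, Pow(I, -1)), Mul(81, Pow(Add(18, Mul(2, Pow(2, Rational(1, 2)))), -1))) (Function('J')(I) = Add(Mul(81, Pow(Add(18, Mul(2, Pow(2, Rational(1, 2)))), -1)), Mul(58, Pow(I, -1))) = Add(Mul(58, Pow(I, -1)), Mul(81, Pow(Add(18, Mul(2, Pow(2, Rational(1, 2)))), -1))))
h = Rational(-14623, 17834) (h = Mul(29246, Rational(-1, 35668)) = Rational(-14623, 17834) ≈ -0.81995)
Mul(h, Pow(Function('J')(j), -1)) = Mul(Rational(-14623, 17834), Pow(Add(Mul(58, Pow(-116, -1)), Mul(81, Pow(Add(18, Mul(2, Pow(2, Rational(1, 2)))), -1))), -1)) = Mul(Rational(-14623, 17834), Pow(Add(Mul(58, Rational(-1, 116)), Mul(81, Pow(Add(18, Mul(2, Pow(2, Rational(1, 2)))), -1))), -1)) = Mul(Rational(-14623, 17834), Pow(Add(Rational(-1, 2), Mul(81, Pow(Add(18, Mul(2, Pow(2, Rational(1, 2)))), -1))), -1))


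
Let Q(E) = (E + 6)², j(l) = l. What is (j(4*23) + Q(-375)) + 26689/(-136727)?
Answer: 18629437242/136727 ≈ 1.3625e+5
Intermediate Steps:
Q(E) = (6 + E)²
(j(4*23) + Q(-375)) + 26689/(-136727) = (4*23 + (6 - 375)²) + 26689/(-136727) = (92 + (-369)²) + 26689*(-1/136727) = (92 + 136161) - 26689/136727 = 136253 - 26689/136727 = 18629437242/136727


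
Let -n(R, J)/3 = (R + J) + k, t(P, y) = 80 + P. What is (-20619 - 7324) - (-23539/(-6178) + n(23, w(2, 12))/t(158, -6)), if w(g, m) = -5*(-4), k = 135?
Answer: -20544342241/735182 ≈ -27945.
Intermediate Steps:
w(g, m) = 20
n(R, J) = -405 - 3*J - 3*R (n(R, J) = -3*((R + J) + 135) = -3*((J + R) + 135) = -3*(135 + J + R) = -405 - 3*J - 3*R)
(-20619 - 7324) - (-23539/(-6178) + n(23, w(2, 12))/t(158, -6)) = (-20619 - 7324) - (-23539/(-6178) + (-405 - 3*20 - 3*23)/(80 + 158)) = -27943 - (-23539*(-1/6178) + (-405 - 60 - 69)/238) = -27943 - (23539/6178 - 534*1/238) = -27943 - (23539/6178 - 267/119) = -27943 - 1*1151615/735182 = -27943 - 1151615/735182 = -20544342241/735182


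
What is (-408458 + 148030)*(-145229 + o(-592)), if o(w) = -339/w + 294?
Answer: 5586257491367/148 ≈ 3.7745e+10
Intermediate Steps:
o(w) = 294 - 339/w
(-408458 + 148030)*(-145229 + o(-592)) = (-408458 + 148030)*(-145229 + (294 - 339/(-592))) = -260428*(-145229 + (294 - 339*(-1/592))) = -260428*(-145229 + (294 + 339/592)) = -260428*(-145229 + 174387/592) = -260428*(-85801181/592) = 5586257491367/148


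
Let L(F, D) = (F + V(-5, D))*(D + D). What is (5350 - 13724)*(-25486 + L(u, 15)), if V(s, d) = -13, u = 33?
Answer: 208395364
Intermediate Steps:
L(F, D) = 2*D*(-13 + F) (L(F, D) = (F - 13)*(D + D) = (-13 + F)*(2*D) = 2*D*(-13 + F))
(5350 - 13724)*(-25486 + L(u, 15)) = (5350 - 13724)*(-25486 + 2*15*(-13 + 33)) = -8374*(-25486 + 2*15*20) = -8374*(-25486 + 600) = -8374*(-24886) = 208395364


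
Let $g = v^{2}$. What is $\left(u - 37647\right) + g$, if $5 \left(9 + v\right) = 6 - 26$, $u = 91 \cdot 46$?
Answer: $-33292$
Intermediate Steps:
$u = 4186$
$v = -13$ ($v = -9 + \frac{6 - 26}{5} = -9 + \frac{1}{5} \left(-20\right) = -9 - 4 = -13$)
$g = 169$ ($g = \left(-13\right)^{2} = 169$)
$\left(u - 37647\right) + g = \left(4186 - 37647\right) + 169 = -33461 + 169 = -33292$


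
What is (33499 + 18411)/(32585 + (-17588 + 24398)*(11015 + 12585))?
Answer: 10382/32149717 ≈ 0.00032293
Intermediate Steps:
(33499 + 18411)/(32585 + (-17588 + 24398)*(11015 + 12585)) = 51910/(32585 + 6810*23600) = 51910/(32585 + 160716000) = 51910/160748585 = 51910*(1/160748585) = 10382/32149717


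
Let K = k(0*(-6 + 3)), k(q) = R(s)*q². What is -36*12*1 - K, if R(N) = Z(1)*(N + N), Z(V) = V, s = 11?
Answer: -432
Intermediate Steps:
R(N) = 2*N (R(N) = 1*(N + N) = 1*(2*N) = 2*N)
k(q) = 22*q² (k(q) = (2*11)*q² = 22*q²)
K = 0 (K = 22*(0*(-6 + 3))² = 22*(0*(-3))² = 22*0² = 22*0 = 0)
-36*12*1 - K = -36*12*1 - 1*0 = -432*1 + 0 = -432 + 0 = -432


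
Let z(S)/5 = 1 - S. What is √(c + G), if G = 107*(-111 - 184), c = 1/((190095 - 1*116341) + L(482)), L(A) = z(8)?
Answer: I*√19059967456694/24573 ≈ 177.67*I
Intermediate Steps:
z(S) = 5 - 5*S (z(S) = 5*(1 - S) = 5 - 5*S)
L(A) = -35 (L(A) = 5 - 5*8 = 5 - 40 = -35)
c = 1/73719 (c = 1/((190095 - 1*116341) - 35) = 1/((190095 - 116341) - 35) = 1/(73754 - 35) = 1/73719 ≈ 1.3565e-5)
G = -31565 (G = 107*(-295) = -31565)
√(c + G) = √(1/73719 - 31565) = √(-2326940234/73719) = I*√19059967456694/24573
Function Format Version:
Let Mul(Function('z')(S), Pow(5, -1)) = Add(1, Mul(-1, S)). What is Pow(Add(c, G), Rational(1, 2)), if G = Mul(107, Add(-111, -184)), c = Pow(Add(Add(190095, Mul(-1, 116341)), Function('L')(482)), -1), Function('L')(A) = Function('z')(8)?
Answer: Mul(Rational(1, 24573), I, Pow(19059967456694, Rational(1, 2))) ≈ Mul(177.67, I)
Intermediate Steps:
Function('z')(S) = Add(5, Mul(-5, S)) (Function('z')(S) = Mul(5, Add(1, Mul(-1, S))) = Add(5, Mul(-5, S)))
Function('L')(A) = -35 (Function('L')(A) = Add(5, Mul(-5, 8)) = Add(5, -40) = -35)
c = Rational(1, 73719) (c = Pow(Add(Add(190095, Mul(-1, 116341)), -35), -1) = Pow(Add(Add(190095, -116341), -35), -1) = Pow(Add(73754, -35), -1) = Pow(73719, -1) = Rational(1, 73719) ≈ 1.3565e-5)
G = -31565 (G = Mul(107, -295) = -31565)
Pow(Add(c, G), Rational(1, 2)) = Pow(Add(Rational(1, 73719), -31565), Rational(1, 2)) = Pow(Rational(-2326940234, 73719), Rational(1, 2)) = Mul(Rational(1, 24573), I, Pow(19059967456694, Rational(1, 2)))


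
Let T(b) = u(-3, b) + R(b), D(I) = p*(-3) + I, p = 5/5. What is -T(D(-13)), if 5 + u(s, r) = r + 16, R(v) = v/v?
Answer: 4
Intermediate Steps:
p = 1 (p = 5*(1/5) = 1)
R(v) = 1
u(s, r) = 11 + r (u(s, r) = -5 + (r + 16) = -5 + (16 + r) = 11 + r)
D(I) = -3 + I (D(I) = 1*(-3) + I = -3 + I)
T(b) = 12 + b (T(b) = (11 + b) + 1 = 12 + b)
-T(D(-13)) = -(12 + (-3 - 13)) = -(12 - 16) = -1*(-4) = 4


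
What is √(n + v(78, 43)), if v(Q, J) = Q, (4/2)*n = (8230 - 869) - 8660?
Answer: 3*I*√254/2 ≈ 23.906*I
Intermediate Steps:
n = -1299/2 (n = ((8230 - 869) - 8660)/2 = (7361 - 8660)/2 = (½)*(-1299) = -1299/2 ≈ -649.50)
√(n + v(78, 43)) = √(-1299/2 + 78) = √(-1143/2) = 3*I*√254/2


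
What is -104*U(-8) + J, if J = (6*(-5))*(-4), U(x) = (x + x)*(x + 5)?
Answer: -4872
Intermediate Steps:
U(x) = 2*x*(5 + x) (U(x) = (2*x)*(5 + x) = 2*x*(5 + x))
J = 120 (J = -30*(-4) = 120)
-104*U(-8) + J = -208*(-8)*(5 - 8) + 120 = -208*(-8)*(-3) + 120 = -104*48 + 120 = -4992 + 120 = -4872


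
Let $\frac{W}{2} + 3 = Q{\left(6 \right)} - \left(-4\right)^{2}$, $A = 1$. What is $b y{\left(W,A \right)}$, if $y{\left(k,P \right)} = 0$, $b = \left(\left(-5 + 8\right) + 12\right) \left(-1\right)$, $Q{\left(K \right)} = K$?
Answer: $0$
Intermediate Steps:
$b = -15$ ($b = \left(3 + 12\right) \left(-1\right) = 15 \left(-1\right) = -15$)
$W = -26$ ($W = -6 + 2 \left(6 - \left(-4\right)^{2}\right) = -6 + 2 \left(6 - 16\right) = -6 + 2 \left(-10\right) = -6 - 20 = -26$)
$b y{\left(W,A \right)} = \left(-15\right) 0 = 0$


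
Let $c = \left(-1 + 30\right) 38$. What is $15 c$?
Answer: $16530$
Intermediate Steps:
$c = 1102$ ($c = 29 \cdot 38 = 1102$)
$15 c = 15 \cdot 1102 = 16530$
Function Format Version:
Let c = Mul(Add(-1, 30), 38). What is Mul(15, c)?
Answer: 16530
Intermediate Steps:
c = 1102 (c = Mul(29, 38) = 1102)
Mul(15, c) = Mul(15, 1102) = 16530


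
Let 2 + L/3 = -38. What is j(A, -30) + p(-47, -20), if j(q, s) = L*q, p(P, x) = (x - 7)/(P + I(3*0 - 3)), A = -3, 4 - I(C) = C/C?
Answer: 15867/44 ≈ 360.61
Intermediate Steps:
L = -120 (L = -6 + 3*(-38) = -6 - 114 = -120)
I(C) = 3 (I(C) = 4 - C/C = 4 - 1*1 = 4 - 1 = 3)
p(P, x) = (-7 + x)/(3 + P) (p(P, x) = (x - 7)/(P + 3) = (-7 + x)/(3 + P))
j(q, s) = -120*q
j(A, -30) + p(-47, -20) = -120*(-3) + (-7 - 20)/(3 - 47) = 360 - 27/(-44) = 360 - 1/44*(-27) = 360 + 27/44 = 15867/44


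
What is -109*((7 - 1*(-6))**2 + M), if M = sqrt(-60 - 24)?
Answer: -18421 - 218*I*sqrt(21) ≈ -18421.0 - 999.0*I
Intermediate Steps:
M = 2*I*sqrt(21) (M = sqrt(-84) = 2*I*sqrt(21) ≈ 9.1651*I)
-109*((7 - 1*(-6))**2 + M) = -109*((7 - 1*(-6))**2 + 2*I*sqrt(21)) = -109*((7 + 6)**2 + 2*I*sqrt(21)) = -109*(13**2 + 2*I*sqrt(21)) = -109*(169 + 2*I*sqrt(21)) = -18421 - 218*I*sqrt(21)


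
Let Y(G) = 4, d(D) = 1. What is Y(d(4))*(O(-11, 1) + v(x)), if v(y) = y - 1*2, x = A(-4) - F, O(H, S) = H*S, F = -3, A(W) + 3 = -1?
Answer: -56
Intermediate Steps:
A(W) = -4 (A(W) = -3 - 1 = -4)
x = -1 (x = -4 - 1*(-3) = -4 + 3 = -1)
v(y) = -2 + y (v(y) = y - 2 = -2 + y)
Y(d(4))*(O(-11, 1) + v(x)) = 4*(-11*1 + (-2 - 1)) = 4*(-11 - 3) = 4*(-14) = -56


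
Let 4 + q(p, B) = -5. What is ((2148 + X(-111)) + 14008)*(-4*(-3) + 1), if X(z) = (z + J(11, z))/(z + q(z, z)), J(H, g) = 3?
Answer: 2100397/10 ≈ 2.1004e+5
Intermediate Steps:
q(p, B) = -9 (q(p, B) = -4 - 5 = -9)
X(z) = (3 + z)/(-9 + z) (X(z) = (z + 3)/(z - 9) = (3 + z)/(-9 + z))
((2148 + X(-111)) + 14008)*(-4*(-3) + 1) = ((2148 + (3 - 111)/(-9 - 111)) + 14008)*(-4*(-3) + 1) = ((2148 - 108/(-120)) + 14008)*(12 + 1) = ((2148 - 1/120*(-108)) + 14008)*13 = ((2148 + 9/10) + 14008)*13 = (21489/10 + 14008)*13 = (161569/10)*13 = 2100397/10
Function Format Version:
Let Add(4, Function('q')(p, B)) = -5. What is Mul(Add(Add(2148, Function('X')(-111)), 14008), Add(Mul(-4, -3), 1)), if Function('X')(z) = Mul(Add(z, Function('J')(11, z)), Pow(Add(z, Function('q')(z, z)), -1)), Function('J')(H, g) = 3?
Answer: Rational(2100397, 10) ≈ 2.1004e+5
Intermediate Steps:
Function('q')(p, B) = -9 (Function('q')(p, B) = Add(-4, -5) = -9)
Function('X')(z) = Mul(Pow(Add(-9, z), -1), Add(3, z)) (Function('X')(z) = Mul(Add(z, 3), Pow(Add(z, -9), -1)) = Mul(Add(3, z), Pow(Add(-9, z), -1)) = Mul(Pow(Add(-9, z), -1), Add(3, z)))
Mul(Add(Add(2148, Function('X')(-111)), 14008), Add(Mul(-4, -3), 1)) = Mul(Add(Add(2148, Mul(Pow(Add(-9, -111), -1), Add(3, -111))), 14008), Add(Mul(-4, -3), 1)) = Mul(Add(Add(2148, Mul(Pow(-120, -1), -108)), 14008), Add(12, 1)) = Mul(Add(Add(2148, Mul(Rational(-1, 120), -108)), 14008), 13) = Mul(Add(Add(2148, Rational(9, 10)), 14008), 13) = Mul(Add(Rational(21489, 10), 14008), 13) = Mul(Rational(161569, 10), 13) = Rational(2100397, 10)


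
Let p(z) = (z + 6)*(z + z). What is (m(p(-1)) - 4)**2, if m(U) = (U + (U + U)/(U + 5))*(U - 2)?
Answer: 4624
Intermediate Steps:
p(z) = 2*z*(6 + z) (p(z) = (6 + z)*(2*z) = 2*z*(6 + z))
m(U) = (-2 + U)*(U + 2*U/(5 + U)) (m(U) = (U + (2*U)/(5 + U))*(-2 + U) = (U + 2*U/(5 + U))*(-2 + U) = (-2 + U)*(U + 2*U/(5 + U)))
(m(p(-1)) - 4)**2 = ((2*(-1)*(6 - 1))*(-14 + (2*(-1)*(6 - 1))**2 + 5*(2*(-1)*(6 - 1)))/(5 + 2*(-1)*(6 - 1)) - 4)**2 = ((2*(-1)*5)*(-14 + (2*(-1)*5)**2 + 5*(2*(-1)*5))/(5 + 2*(-1)*5) - 4)**2 = (-10*(-14 + (-10)**2 + 5*(-10))/(5 - 10) - 4)**2 = (-10*(-14 + 100 - 50)/(-5) - 4)**2 = (-10*(-1/5)*36 - 4)**2 = (72 - 4)**2 = 68**2 = 4624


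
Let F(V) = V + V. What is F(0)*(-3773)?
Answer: 0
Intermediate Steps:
F(V) = 2*V
F(0)*(-3773) = (2*0)*(-3773) = 0*(-3773) = 0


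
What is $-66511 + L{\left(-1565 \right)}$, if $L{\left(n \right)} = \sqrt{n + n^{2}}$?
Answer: $-66511 + 2 \sqrt{611915} \approx -64947.0$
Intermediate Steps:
$-66511 + L{\left(-1565 \right)} = -66511 + \sqrt{- 1565 \left(1 - 1565\right)} = -66511 + \sqrt{\left(-1565\right) \left(-1564\right)} = -66511 + \sqrt{2447660} = -66511 + 2 \sqrt{611915}$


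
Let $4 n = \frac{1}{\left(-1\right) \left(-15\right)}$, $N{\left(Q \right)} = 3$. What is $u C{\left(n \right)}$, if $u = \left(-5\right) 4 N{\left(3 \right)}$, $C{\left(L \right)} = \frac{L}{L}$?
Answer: $-60$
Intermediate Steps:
$n = \frac{1}{60}$ ($n = \frac{1}{4 \left(\left(-1\right) \left(-15\right)\right)} = \frac{1}{4 \cdot 15} = \frac{1}{4} \cdot \frac{1}{15} = \frac{1}{60} \approx 0.016667$)
$C{\left(L \right)} = 1$
$u = -60$ ($u = \left(-5\right) 4 \cdot 3 = \left(-20\right) 3 = -60$)
$u C{\left(n \right)} = \left(-60\right) 1 = -60$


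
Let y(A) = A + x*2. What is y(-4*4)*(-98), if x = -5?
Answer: 2548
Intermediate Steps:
y(A) = -10 + A (y(A) = A - 5*2 = A - 10 = -10 + A)
y(-4*4)*(-98) = (-10 - 4*4)*(-98) = (-10 - 16)*(-98) = -26*(-98) = 2548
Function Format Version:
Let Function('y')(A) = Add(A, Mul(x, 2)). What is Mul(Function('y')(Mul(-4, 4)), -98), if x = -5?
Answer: 2548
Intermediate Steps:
Function('y')(A) = Add(-10, A) (Function('y')(A) = Add(A, Mul(-5, 2)) = Add(A, -10) = Add(-10, A))
Mul(Function('y')(Mul(-4, 4)), -98) = Mul(Add(-10, Mul(-4, 4)), -98) = Mul(Add(-10, -16), -98) = Mul(-26, -98) = 2548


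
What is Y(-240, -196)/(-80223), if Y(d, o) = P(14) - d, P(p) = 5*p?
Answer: -310/80223 ≈ -0.0038642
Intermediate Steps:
Y(d, o) = 70 - d (Y(d, o) = 5*14 - d = 70 - d)
Y(-240, -196)/(-80223) = (70 - 1*(-240))/(-80223) = (70 + 240)*(-1/80223) = 310*(-1/80223) = -310/80223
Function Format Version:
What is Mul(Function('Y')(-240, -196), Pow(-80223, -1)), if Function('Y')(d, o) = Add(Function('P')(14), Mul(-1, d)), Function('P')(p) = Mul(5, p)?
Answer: Rational(-310, 80223) ≈ -0.0038642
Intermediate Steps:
Function('Y')(d, o) = Add(70, Mul(-1, d)) (Function('Y')(d, o) = Add(Mul(5, 14), Mul(-1, d)) = Add(70, Mul(-1, d)))
Mul(Function('Y')(-240, -196), Pow(-80223, -1)) = Mul(Add(70, Mul(-1, -240)), Pow(-80223, -1)) = Mul(Add(70, 240), Rational(-1, 80223)) = Mul(310, Rational(-1, 80223)) = Rational(-310, 80223)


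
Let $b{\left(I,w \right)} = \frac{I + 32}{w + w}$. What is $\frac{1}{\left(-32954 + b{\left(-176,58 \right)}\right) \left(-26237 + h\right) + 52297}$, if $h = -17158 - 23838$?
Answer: $\frac{29}{64256229179} \approx 4.5132 \cdot 10^{-10}$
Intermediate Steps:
$h = -40996$
$b{\left(I,w \right)} = \frac{32 + I}{2 w}$
$\frac{1}{\left(-32954 + b{\left(-176,58 \right)}\right) \left(-26237 + h\right) + 52297} = \frac{1}{\left(-32954 + \frac{32 - 176}{2 \cdot 58}\right) \left(-26237 - 40996\right) + 52297} = \frac{1}{\left(-32954 + \frac{1}{2} \cdot \frac{1}{58} \left(-144\right)\right) \left(-67233\right) + 52297} = \frac{1}{\left(-32954 - \frac{36}{29}\right) \left(-67233\right) + 52297} = \frac{1}{\left(- \frac{955702}{29}\right) \left(-67233\right) + 52297} = \frac{1}{\frac{64254712566}{29} + 52297} = \frac{1}{\frac{64256229179}{29}} = \frac{29}{64256229179}$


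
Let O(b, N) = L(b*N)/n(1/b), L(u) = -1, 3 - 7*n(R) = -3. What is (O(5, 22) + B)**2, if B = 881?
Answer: 27867841/36 ≈ 7.7411e+5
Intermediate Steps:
n(R) = 6/7 (n(R) = 3/7 - 1/7*(-3) = 3/7 + 3/7 = 6/7)
O(b, N) = -7/6 (O(b, N) = -1/6/7 = -1*7/6 = -7/6)
(O(5, 22) + B)**2 = (-7/6 + 881)**2 = (5279/6)**2 = 27867841/36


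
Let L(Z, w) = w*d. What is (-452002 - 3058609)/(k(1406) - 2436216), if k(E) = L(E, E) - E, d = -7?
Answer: 3510611/2447464 ≈ 1.4344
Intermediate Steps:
L(Z, w) = -7*w (L(Z, w) = w*(-7) = -7*w)
k(E) = -8*E (k(E) = -7*E - E = -8*E)
(-452002 - 3058609)/(k(1406) - 2436216) = (-452002 - 3058609)/(-8*1406 - 2436216) = -3510611/(-11248 - 2436216) = -3510611/(-2447464) = -3510611*(-1/2447464) = 3510611/2447464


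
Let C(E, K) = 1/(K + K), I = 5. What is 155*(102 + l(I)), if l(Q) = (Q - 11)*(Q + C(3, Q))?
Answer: 11067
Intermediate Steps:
C(E, K) = 1/(2*K)
l(Q) = (-11 + Q)*(Q + 1/(2*Q)) (l(Q) = (Q - 11)*(Q + 1/(2*Q)) = (-11 + Q)*(Q + 1/(2*Q)))
155*(102 + l(I)) = 155*(102 + (½ + 5² - 11*5 - 11/2/5)) = 155*(102 + (½ + 25 - 55 - 11/2*⅕)) = 155*(102 + (½ + 25 - 55 - 11/10)) = 155*(102 - 153/5) = 155*(357/5) = 11067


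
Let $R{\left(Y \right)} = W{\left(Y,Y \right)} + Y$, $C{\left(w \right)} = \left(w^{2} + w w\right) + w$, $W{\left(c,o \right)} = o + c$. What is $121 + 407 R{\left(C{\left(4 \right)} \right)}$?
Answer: $44077$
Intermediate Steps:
$W{\left(c,o \right)} = c + o$
$C{\left(w \right)} = w + 2 w^{2}$ ($C{\left(w \right)} = \left(w^{2} + w^{2}\right) + w = 2 w^{2} + w = w + 2 w^{2}$)
$R{\left(Y \right)} = 3 Y$ ($R{\left(Y \right)} = \left(Y + Y\right) + Y = 2 Y + Y = 3 Y$)
$121 + 407 R{\left(C{\left(4 \right)} \right)} = 121 + 407 \cdot 3 \cdot 4 \left(1 + 2 \cdot 4\right) = 121 + 407 \cdot 3 \cdot 4 \left(1 + 8\right) = 121 + 407 \cdot 3 \cdot 4 \cdot 9 = 121 + 407 \cdot 3 \cdot 36 = 121 + 407 \cdot 108 = 121 + 43956 = 44077$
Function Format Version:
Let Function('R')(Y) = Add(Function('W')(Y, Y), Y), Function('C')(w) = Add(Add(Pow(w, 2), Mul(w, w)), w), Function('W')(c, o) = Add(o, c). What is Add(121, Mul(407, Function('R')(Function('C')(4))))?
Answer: 44077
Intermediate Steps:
Function('W')(c, o) = Add(c, o)
Function('C')(w) = Add(w, Mul(2, Pow(w, 2))) (Function('C')(w) = Add(Add(Pow(w, 2), Pow(w, 2)), w) = Add(Mul(2, Pow(w, 2)), w) = Add(w, Mul(2, Pow(w, 2))))
Function('R')(Y) = Mul(3, Y) (Function('R')(Y) = Add(Add(Y, Y), Y) = Add(Mul(2, Y), Y) = Mul(3, Y))
Add(121, Mul(407, Function('R')(Function('C')(4)))) = Add(121, Mul(407, Mul(3, Mul(4, Add(1, Mul(2, 4)))))) = Add(121, Mul(407, Mul(3, Mul(4, Add(1, 8))))) = Add(121, Mul(407, Mul(3, Mul(4, 9)))) = Add(121, Mul(407, Mul(3, 36))) = Add(121, Mul(407, 108)) = Add(121, 43956) = 44077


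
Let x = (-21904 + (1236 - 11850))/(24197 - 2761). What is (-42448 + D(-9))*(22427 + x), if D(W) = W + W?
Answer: -5103485891191/5359 ≈ -9.5232e+8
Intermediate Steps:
x = -16259/10718 (x = (-21904 - 10614)/21436 = -32518*1/21436 = -16259/10718 ≈ -1.5170)
D(W) = 2*W
(-42448 + D(-9))*(22427 + x) = (-42448 + 2*(-9))*(22427 - 16259/10718) = (-42448 - 18)*(240356327/10718) = -42466*240356327/10718 = -5103485891191/5359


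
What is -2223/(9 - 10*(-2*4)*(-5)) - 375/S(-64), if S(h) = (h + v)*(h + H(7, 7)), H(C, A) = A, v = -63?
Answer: 5315224/943483 ≈ 5.6336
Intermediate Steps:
S(h) = (-63 + h)*(7 + h) (S(h) = (h - 63)*(h + 7) = (-63 + h)*(7 + h))
-2223/(9 - 10*(-2*4)*(-5)) - 375/S(-64) = -2223/(9 - 10*(-2*4)*(-5)) - 375/(-441 + (-64)**2 - 56*(-64)) = -2223/(9 - (-80)*(-5)) - 375/(-441 + 4096 + 3584) = -2223/(9 - 10*40) - 375/7239 = -2223/(9 - 400) - 375*1/7239 = -2223/(-391) - 125/2413 = -2223*(-1/391) - 125/2413 = 2223/391 - 125/2413 = 5315224/943483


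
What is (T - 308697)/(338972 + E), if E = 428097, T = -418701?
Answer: -727398/767069 ≈ -0.94828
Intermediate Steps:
(T - 308697)/(338972 + E) = (-418701 - 308697)/(338972 + 428097) = -727398/767069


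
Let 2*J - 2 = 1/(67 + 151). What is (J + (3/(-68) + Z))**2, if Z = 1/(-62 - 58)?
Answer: 44608396849/49443969600 ≈ 0.90220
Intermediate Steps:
J = 437/436 (J = 1 + 1/(2*(67 + 151)) = 1 + (1/2)/218 = 1 + (1/2)*(1/218) = 1 + 1/436 = 437/436 ≈ 1.0023)
Z = -1/120 (Z = 1/(-120) = -1/120 ≈ -0.0083333)
(J + (3/(-68) + Z))**2 = (437/436 + (3/(-68) - 1/120))**2 = (437/436 + (3*(-1/68) - 1/120))**2 = (437/436 + (-3/68 - 1/120))**2 = (437/436 - 107/2040)**2 = (211207/222360)**2 = 44608396849/49443969600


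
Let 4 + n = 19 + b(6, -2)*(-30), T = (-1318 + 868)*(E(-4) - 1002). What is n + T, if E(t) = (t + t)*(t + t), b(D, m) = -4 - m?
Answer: 422175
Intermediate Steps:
E(t) = 4*t² (E(t) = (2*t)*(2*t) = 4*t²)
T = 422100 (T = (-1318 + 868)*(4*(-4)² - 1002) = -450*(4*16 - 1002) = -450*(64 - 1002) = -450*(-938) = 422100)
n = 75 (n = -4 + (19 + (-4 - 1*(-2))*(-30)) = -4 + (19 + (-4 + 2)*(-30)) = -4 + (19 - 2*(-30)) = -4 + (19 + 60) = -4 + 79 = 75)
n + T = 75 + 422100 = 422175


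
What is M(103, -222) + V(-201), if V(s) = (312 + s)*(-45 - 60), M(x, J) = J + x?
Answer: -11774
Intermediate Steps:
V(s) = -32760 - 105*s (V(s) = (312 + s)*(-105) = -32760 - 105*s)
M(103, -222) + V(-201) = (-222 + 103) + (-32760 - 105*(-201)) = -119 + (-32760 + 21105) = -119 - 11655 = -11774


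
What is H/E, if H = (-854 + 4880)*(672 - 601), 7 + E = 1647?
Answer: 142923/820 ≈ 174.30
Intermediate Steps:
E = 1640 (E = -7 + 1647 = 1640)
H = 285846 (H = 4026*71 = 285846)
H/E = 285846/1640 = 285846*(1/1640) = 142923/820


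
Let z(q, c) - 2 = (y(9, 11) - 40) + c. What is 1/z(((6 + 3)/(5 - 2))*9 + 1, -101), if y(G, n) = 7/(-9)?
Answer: -9/1258 ≈ -0.0071542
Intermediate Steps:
y(G, n) = -7/9 (y(G, n) = 7*(-⅑) = -7/9)
z(q, c) = -349/9 + c (z(q, c) = 2 + ((-7/9 - 40) + c) = 2 + (-367/9 + c) = -349/9 + c)
1/z(((6 + 3)/(5 - 2))*9 + 1, -101) = 1/(-349/9 - 101) = 1/(-1258/9) = -9/1258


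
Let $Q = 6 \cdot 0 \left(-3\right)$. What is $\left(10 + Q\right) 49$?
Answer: $490$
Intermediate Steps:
$Q = 0$ ($Q = 0 \left(-3\right) = 0$)
$\left(10 + Q\right) 49 = \left(10 + 0\right) 49 = 10 \cdot 49 = 490$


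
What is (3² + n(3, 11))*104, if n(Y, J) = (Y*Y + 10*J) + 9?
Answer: 14248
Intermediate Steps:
n(Y, J) = 9 + Y² + 10*J (n(Y, J) = (Y² + 10*J) + 9 = 9 + Y² + 10*J)
(3² + n(3, 11))*104 = (3² + (9 + 3² + 10*11))*104 = (9 + (9 + 9 + 110))*104 = (9 + 128)*104 = 137*104 = 14248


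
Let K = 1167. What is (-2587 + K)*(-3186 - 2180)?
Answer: 7619720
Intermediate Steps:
(-2587 + K)*(-3186 - 2180) = (-2587 + 1167)*(-3186 - 2180) = -1420*(-5366) = 7619720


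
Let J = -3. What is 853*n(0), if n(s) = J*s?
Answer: 0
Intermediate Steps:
n(s) = -3*s
853*n(0) = 853*(-3*0) = 853*0 = 0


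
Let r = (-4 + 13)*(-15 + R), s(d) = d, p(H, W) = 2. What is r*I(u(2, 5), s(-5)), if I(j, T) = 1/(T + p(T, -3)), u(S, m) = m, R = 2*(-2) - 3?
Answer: 66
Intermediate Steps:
R = -7 (R = -4 - 3 = -7)
r = -198 (r = (-4 + 13)*(-15 - 7) = 9*(-22) = -198)
I(j, T) = 1/(2 + T) (I(j, T) = 1/(T + 2) = 1/(2 + T))
r*I(u(2, 5), s(-5)) = -198/(2 - 5) = -198/(-3) = -198*(-⅓) = 66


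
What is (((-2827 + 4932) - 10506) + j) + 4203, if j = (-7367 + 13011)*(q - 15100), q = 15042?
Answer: -331550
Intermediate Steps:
j = -327352 (j = (-7367 + 13011)*(15042 - 15100) = 5644*(-58) = -327352)
(((-2827 + 4932) - 10506) + j) + 4203 = (((-2827 + 4932) - 10506) - 327352) + 4203 = ((2105 - 10506) - 327352) + 4203 = (-8401 - 327352) + 4203 = -335753 + 4203 = -331550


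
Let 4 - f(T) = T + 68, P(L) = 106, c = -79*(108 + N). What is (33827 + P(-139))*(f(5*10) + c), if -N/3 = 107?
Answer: 567122229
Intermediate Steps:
N = -321 (N = -3*107 = -321)
c = 16827 (c = -79*(108 - 321) = -79*(-213) = 16827)
f(T) = -64 - T (f(T) = 4 - (T + 68) = 4 - (68 + T) = 4 + (-68 - T) = -64 - T)
(33827 + P(-139))*(f(5*10) + c) = (33827 + 106)*((-64 - 5*10) + 16827) = 33933*((-64 - 1*50) + 16827) = 33933*((-64 - 50) + 16827) = 33933*(-114 + 16827) = 33933*16713 = 567122229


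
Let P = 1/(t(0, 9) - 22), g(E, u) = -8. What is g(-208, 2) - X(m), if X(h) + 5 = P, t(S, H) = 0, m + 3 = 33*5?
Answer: -65/22 ≈ -2.9545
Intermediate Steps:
m = 162 (m = -3 + 33*5 = -3 + 165 = 162)
P = -1/22 (P = 1/(0 - 22) = 1/(-22) = -1/22 ≈ -0.045455)
X(h) = -111/22 (X(h) = -5 - 1/22 = -111/22)
g(-208, 2) - X(m) = -8 - 1*(-111/22) = -8 + 111/22 = -65/22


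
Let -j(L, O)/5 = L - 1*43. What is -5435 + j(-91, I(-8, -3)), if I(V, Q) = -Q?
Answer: -4765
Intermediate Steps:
j(L, O) = 215 - 5*L (j(L, O) = -5*(L - 1*43) = -5*(L - 43) = -5*(-43 + L) = 215 - 5*L)
-5435 + j(-91, I(-8, -3)) = -5435 + (215 - 5*(-91)) = -5435 + (215 + 455) = -5435 + 670 = -4765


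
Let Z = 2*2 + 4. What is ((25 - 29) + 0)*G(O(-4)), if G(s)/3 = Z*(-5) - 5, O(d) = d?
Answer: 540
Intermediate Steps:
Z = 8 (Z = 4 + 4 = 8)
G(s) = -135 (G(s) = 3*(8*(-5) - 5) = 3*(-40 - 5) = 3*(-45) = -135)
((25 - 29) + 0)*G(O(-4)) = ((25 - 29) + 0)*(-135) = (-4 + 0)*(-135) = -4*(-135) = 540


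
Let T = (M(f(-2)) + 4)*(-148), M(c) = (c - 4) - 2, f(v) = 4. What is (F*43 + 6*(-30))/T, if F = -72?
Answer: 819/74 ≈ 11.068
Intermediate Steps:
M(c) = -6 + c (M(c) = (-4 + c) - 2 = -6 + c)
T = -296 (T = ((-6 + 4) + 4)*(-148) = (-2 + 4)*(-148) = 2*(-148) = -296)
(F*43 + 6*(-30))/T = (-72*43 + 6*(-30))/(-296) = (-3096 - 180)*(-1/296) = -3276*(-1/296) = 819/74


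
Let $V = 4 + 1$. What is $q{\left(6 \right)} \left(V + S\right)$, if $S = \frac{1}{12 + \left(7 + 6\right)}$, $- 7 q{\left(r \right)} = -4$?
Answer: $\frac{72}{25} \approx 2.88$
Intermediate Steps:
$V = 5$
$q{\left(r \right)} = \frac{4}{7}$ ($q{\left(r \right)} = \left(- \frac{1}{7}\right) \left(-4\right) = \frac{4}{7}$)
$S = \frac{1}{25}$ ($S = \frac{1}{12 + 13} = \frac{1}{25} \approx 0.04$)
$q{\left(6 \right)} \left(V + S\right) = \frac{4 \left(5 + \frac{1}{25}\right)}{7} = \frac{4}{7} \cdot \frac{126}{25} = \frac{72}{25}$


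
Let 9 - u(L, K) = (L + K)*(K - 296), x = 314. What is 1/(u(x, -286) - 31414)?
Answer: -1/15109 ≈ -6.6186e-5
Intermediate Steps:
u(L, K) = 9 - (-296 + K)*(K + L) (u(L, K) = 9 - (L + K)*(K - 296) = 9 - (K + L)*(-296 + K) = 9 - (-296 + K)*(K + L))
1/(u(x, -286) - 31414) = 1/((9 - 1*(-286)**2 + 296*(-286) + 296*314 - 1*(-286)*314) - 31414) = 1/((9 - 1*81796 - 84656 + 92944 + 89804) - 31414) = 1/((9 - 81796 - 84656 + 92944 + 89804) - 31414) = 1/(16305 - 31414) = 1/(-15109) = -1/15109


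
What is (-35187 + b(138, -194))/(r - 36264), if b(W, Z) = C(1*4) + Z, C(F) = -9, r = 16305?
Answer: 35390/19959 ≈ 1.7731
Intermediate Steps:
b(W, Z) = -9 + Z
(-35187 + b(138, -194))/(r - 36264) = (-35187 + (-9 - 194))/(16305 - 36264) = (-35187 - 203)/(-19959) = -35390*(-1/19959) = 35390/19959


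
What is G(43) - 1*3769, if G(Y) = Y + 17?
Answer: -3709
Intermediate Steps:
G(Y) = 17 + Y
G(43) - 1*3769 = (17 + 43) - 1*3769 = 60 - 3769 = -3709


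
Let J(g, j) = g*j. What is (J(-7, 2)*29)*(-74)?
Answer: 30044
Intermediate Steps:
(J(-7, 2)*29)*(-74) = (-7*2*29)*(-74) = -14*29*(-74) = -406*(-74) = 30044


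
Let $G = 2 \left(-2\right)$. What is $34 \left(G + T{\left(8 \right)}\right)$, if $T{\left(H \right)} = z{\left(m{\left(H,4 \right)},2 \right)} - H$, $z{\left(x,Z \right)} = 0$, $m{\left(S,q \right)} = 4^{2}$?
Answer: $-408$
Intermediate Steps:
$m{\left(S,q \right)} = 16$
$G = -4$
$T{\left(H \right)} = - H$ ($T{\left(H \right)} = 0 - H = - H$)
$34 \left(G + T{\left(8 \right)}\right) = 34 \left(-4 - 8\right) = 34 \left(-12\right) = -408$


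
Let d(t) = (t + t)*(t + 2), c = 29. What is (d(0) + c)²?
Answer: 841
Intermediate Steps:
d(t) = 2*t*(2 + t) (d(t) = (2*t)*(2 + t) = 2*t*(2 + t))
(d(0) + c)² = (2*0*(2 + 0) + 29)² = (2*0*2 + 29)² = (0 + 29)² = 29² = 841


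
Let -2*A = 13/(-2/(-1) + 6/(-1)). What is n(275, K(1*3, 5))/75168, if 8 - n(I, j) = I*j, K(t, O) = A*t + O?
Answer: -21661/601344 ≈ -0.036021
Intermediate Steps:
A = 13/8 (A = -13/(2*(-2/(-1) + 6/(-1))) = -13/(2*(-2*(-1) + 6*(-1))) = -13/(2*(2 - 6)) = -13/(2*(-4)) = -13*(-1)/(2*4) = -1/2*(-13/4) = 13/8 ≈ 1.6250)
K(t, O) = O + 13*t/8 (K(t, O) = 13*t/8 + O = O + 13*t/8)
n(I, j) = 8 - I*j
n(275, K(1*3, 5))/75168 = (8 - 1*275*(5 + 13*(1*3)/8))/75168 = (8 - 1*275*(5 + (13/8)*3))*(1/75168) = (8 - 1*275*(5 + 39/8))*(1/75168) = (8 - 1*275*79/8)*(1/75168) = (8 - 21725/8)*(1/75168) = -21661/8*1/75168 = -21661/601344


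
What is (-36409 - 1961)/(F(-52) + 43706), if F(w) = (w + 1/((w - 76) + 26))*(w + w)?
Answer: -978435/1252433 ≈ -0.78123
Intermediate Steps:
F(w) = 2*w*(w + 1/(-50 + w)) (F(w) = (w + 1/((-76 + w) + 26))*(2*w) = (w + 1/(-50 + w))*(2*w) = 2*w*(w + 1/(-50 + w)))
(-36409 - 1961)/(F(-52) + 43706) = (-36409 - 1961)/(2*(-52)*(1 + (-52)² - 50*(-52))/(-50 - 52) + 43706) = -38370/(2*(-52)*(1 + 2704 + 2600)/(-102) + 43706) = -38370/(2*(-52)*(-1/102)*5305 + 43706) = -38370/(275860/51 + 43706) = -38370/2504866/51 = -38370*51/2504866 = -978435/1252433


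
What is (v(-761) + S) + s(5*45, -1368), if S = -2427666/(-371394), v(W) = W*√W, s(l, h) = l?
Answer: 14331886/61899 - 761*I*√761 ≈ 231.54 - 20993.0*I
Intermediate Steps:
v(W) = W^(3/2)
S = 404611/61899 (S = -2427666*(-1/371394) = 404611/61899 ≈ 6.5366)
(v(-761) + S) + s(5*45, -1368) = ((-761)^(3/2) + 404611/61899) + 5*45 = (-761*I*√761 + 404611/61899) + 225 = (404611/61899 - 761*I*√761) + 225 = 14331886/61899 - 761*I*√761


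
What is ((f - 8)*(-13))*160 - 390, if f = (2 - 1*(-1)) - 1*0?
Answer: 10010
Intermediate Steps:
f = 3 (f = (2 + 1) + 0 = 3 + 0 = 3)
((f - 8)*(-13))*160 - 390 = ((3 - 8)*(-13))*160 - 390 = -5*(-13)*160 - 390 = 65*160 - 390 = 10400 - 390 = 10010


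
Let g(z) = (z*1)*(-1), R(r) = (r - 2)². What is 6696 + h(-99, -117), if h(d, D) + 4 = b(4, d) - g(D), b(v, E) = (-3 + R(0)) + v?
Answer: 6580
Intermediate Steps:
R(r) = (-2 + r)²
b(v, E) = 1 + v (b(v, E) = (-3 + (-2 + 0)²) + v = (-3 + (-2)²) + v = (-3 + 4) + v = 1 + v)
g(z) = -z (g(z) = z*(-1) = -z)
h(d, D) = 1 + D (h(d, D) = -4 + ((1 + 4) - (-1)*D) = -4 + (5 + D) = 1 + D)
6696 + h(-99, -117) = 6696 + (1 - 117) = 6696 - 116 = 6580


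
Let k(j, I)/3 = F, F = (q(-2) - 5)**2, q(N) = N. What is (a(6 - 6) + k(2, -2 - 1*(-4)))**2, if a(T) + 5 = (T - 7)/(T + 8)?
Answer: 1274641/64 ≈ 19916.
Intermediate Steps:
a(T) = -5 + (-7 + T)/(8 + T) (a(T) = -5 + (T - 7)/(T + 8) = -5 + (-7 + T)/(8 + T))
F = 49 (F = (-2 - 5)**2 = (-7)**2 = 49)
k(j, I) = 147 (k(j, I) = 3*49 = 147)
(a(6 - 6) + k(2, -2 - 1*(-4)))**2 = ((-47 - 4*(6 - 6))/(8 + (6 - 6)) + 147)**2 = ((-47 - 4*0)/(8 + 0) + 147)**2 = ((-47 + 0)/8 + 147)**2 = ((1/8)*(-47) + 147)**2 = (-47/8 + 147)**2 = (1129/8)**2 = 1274641/64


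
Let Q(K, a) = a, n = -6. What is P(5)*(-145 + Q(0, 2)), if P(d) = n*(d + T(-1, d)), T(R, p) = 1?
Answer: 5148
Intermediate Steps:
P(d) = -6 - 6*d (P(d) = -6*(d + 1) = -6*(1 + d) = -6 - 6*d)
P(5)*(-145 + Q(0, 2)) = (-6 - 6*5)*(-145 + 2) = (-6 - 30)*(-143) = -36*(-143) = 5148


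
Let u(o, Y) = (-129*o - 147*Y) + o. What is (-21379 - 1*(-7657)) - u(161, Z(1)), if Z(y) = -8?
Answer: 5710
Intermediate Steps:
u(o, Y) = -147*Y - 128*o (u(o, Y) = (-147*Y - 129*o) + o = -147*Y - 128*o)
(-21379 - 1*(-7657)) - u(161, Z(1)) = (-21379 - 1*(-7657)) - (-147*(-8) - 128*161) = (-21379 + 7657) - (1176 - 20608) = -13722 - 1*(-19432) = -13722 + 19432 = 5710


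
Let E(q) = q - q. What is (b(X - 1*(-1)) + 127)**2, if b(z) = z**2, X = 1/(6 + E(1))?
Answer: 21353641/1296 ≈ 16477.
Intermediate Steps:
E(q) = 0
X = 1/6 (X = 1/(6 + 0) = 1/6 ≈ 0.16667)
(b(X - 1*(-1)) + 127)**2 = ((1/6 - 1*(-1))**2 + 127)**2 = ((1/6 + 1)**2 + 127)**2 = ((7/6)**2 + 127)**2 = (49/36 + 127)**2 = (4621/36)**2 = 21353641/1296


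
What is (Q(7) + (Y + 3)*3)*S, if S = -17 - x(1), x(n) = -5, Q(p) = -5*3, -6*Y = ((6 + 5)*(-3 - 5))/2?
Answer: -192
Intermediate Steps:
Y = 22/3 (Y = -(6 + 5)*(-3 - 5)/(6*2) = -11*(-8)/(6*2) = -(-44)/(3*2) = -⅙*(-44) = 22/3 ≈ 7.3333)
Q(p) = -15
S = -12 (S = -17 - 1*(-5) = -17 + 5 = -12)
(Q(7) + (Y + 3)*3)*S = (-15 + (22/3 + 3)*3)*(-12) = (-15 + (31/3)*3)*(-12) = (-15 + 31)*(-12) = 16*(-12) = -192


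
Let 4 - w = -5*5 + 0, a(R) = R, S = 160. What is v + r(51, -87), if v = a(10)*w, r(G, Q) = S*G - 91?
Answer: 8359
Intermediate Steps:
w = 29 (w = 4 - (-5*5 + 0) = 4 - (-25 + 0) = 4 - 1*(-25) = 4 + 25 = 29)
r(G, Q) = -91 + 160*G (r(G, Q) = 160*G - 91 = -91 + 160*G)
v = 290 (v = 10*29 = 290)
v + r(51, -87) = 290 + (-91 + 160*51) = 290 + (-91 + 8160) = 290 + 8069 = 8359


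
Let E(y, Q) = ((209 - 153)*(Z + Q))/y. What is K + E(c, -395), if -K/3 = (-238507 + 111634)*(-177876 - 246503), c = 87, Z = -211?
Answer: -4684274618741/29 ≈ -1.6153e+11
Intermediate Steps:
K = -161526710601 (K = -3*(-238507 + 111634)*(-177876 - 246503) = -(-380619)*(-424379) = -3*53842236867 = -161526710601)
E(y, Q) = (-11816 + 56*Q)/y (E(y, Q) = ((209 - 153)*(-211 + Q))/y = (56*(-211 + Q))/y = (-11816 + 56*Q)/y)
K + E(c, -395) = -161526710601 + 56*(-211 - 395)/87 = -161526710601 + 56*(1/87)*(-606) = -161526710601 - 11312/29 = -4684274618741/29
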